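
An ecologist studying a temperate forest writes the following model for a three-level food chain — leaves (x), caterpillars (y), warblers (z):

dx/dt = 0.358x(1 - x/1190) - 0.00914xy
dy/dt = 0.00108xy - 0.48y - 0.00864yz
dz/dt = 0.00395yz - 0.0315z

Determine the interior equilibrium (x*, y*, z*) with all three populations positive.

x* ≈ 948, y* ≈ 7.97, z* ≈ 62.9

From dz/dt = 0: 0.00395y* = 0.0315, so y* = 7.97.
From dx/dt = 0: 0.358(1 - x*/1190) = 0.00914·7.97, giving x* = 1190·(1 - 0.204) = 948.
From dy/dt = 0: 0.00108·948 - 0.48 = 0.00864z*, so z* = 0.544/0.00864 = 62.9.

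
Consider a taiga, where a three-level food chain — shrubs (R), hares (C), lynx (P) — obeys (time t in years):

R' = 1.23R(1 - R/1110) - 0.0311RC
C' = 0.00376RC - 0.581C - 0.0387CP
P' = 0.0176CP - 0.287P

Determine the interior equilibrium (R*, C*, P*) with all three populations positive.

From dP/dt = 0: 0.0176C* = 0.287, so C* = 16.3.
From dR/dt = 0: 1.23(1 - R*/1110) = 0.0311·16.3, giving R* = 1110·(1 - 0.412) = 652.
From dC/dt = 0: 0.00376·652 - 0.581 = 0.0387P*, so P* = 1.87/0.0387 = 48.4.

R* ≈ 652, C* ≈ 16.3, P* ≈ 48.4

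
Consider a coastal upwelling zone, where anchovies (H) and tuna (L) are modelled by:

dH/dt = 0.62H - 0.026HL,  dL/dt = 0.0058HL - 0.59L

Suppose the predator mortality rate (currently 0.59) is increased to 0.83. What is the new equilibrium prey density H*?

H* ≈ 143

At the interior fixed point, setting dL/dt = 0 with L > 0 fixes H* = (predator death rate)/(HL coefficient) — independent of the other coefficients.
With the change, H* = 0.83/0.0058 = 143; it rises from 102.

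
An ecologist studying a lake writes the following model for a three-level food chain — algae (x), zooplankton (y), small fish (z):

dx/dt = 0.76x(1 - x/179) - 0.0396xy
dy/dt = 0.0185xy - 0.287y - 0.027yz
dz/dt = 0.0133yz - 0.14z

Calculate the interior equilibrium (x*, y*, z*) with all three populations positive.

From dz/dt = 0: 0.0133y* = 0.14, so y* = 10.5.
From dx/dt = 0: 0.76(1 - x*/179) = 0.0396·10.5, giving x* = 179·(1 - 0.548) = 80.8.
From dy/dt = 0: 0.0185·80.8 - 0.287 = 0.027z*, so z* = 1.21/0.027 = 44.7.

x* ≈ 80.8, y* ≈ 10.5, z* ≈ 44.7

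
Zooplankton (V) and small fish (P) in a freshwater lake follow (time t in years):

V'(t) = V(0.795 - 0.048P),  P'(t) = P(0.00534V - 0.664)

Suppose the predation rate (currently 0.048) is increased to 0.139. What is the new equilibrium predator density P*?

At the interior fixed point, setting dV/dt = 0 with V > 0 fixes P* = (prey growth rate)/(VP coefficient) — independent of the other coefficients.
With the change, P* = 0.795/0.139 = 5.72; it falls from 16.6.

P* ≈ 5.72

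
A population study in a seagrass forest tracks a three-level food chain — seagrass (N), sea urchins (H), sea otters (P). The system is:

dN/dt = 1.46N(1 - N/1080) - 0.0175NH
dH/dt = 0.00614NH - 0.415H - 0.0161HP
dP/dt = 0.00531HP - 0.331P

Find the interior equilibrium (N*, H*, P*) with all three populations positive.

From dP/dt = 0: 0.00531H* = 0.331, so H* = 62.3.
From dN/dt = 0: 1.46(1 - N*/1080) = 0.0175·62.3, giving N* = 1080·(1 - 0.747) = 273.
From dH/dt = 0: 0.00614·273 - 0.415 = 0.0161P*, so P* = 1.26/0.0161 = 78.4.

N* ≈ 273, H* ≈ 62.3, P* ≈ 78.4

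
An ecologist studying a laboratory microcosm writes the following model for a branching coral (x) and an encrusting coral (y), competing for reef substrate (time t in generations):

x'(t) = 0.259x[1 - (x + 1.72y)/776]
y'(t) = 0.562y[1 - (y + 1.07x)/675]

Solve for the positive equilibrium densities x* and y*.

Setting both brackets to zero gives the nullclines x + 1.72y = 776 and 1.07x + y = 675.
Substituting y = 675 - 1.07x into the first: x(1 - 1.72·1.07) = 776 - 1.72·675.
So x* = -385/-0.84 = 458, and then y* = 675 - 1.07·458 = 185.

x* ≈ 458, y* ≈ 185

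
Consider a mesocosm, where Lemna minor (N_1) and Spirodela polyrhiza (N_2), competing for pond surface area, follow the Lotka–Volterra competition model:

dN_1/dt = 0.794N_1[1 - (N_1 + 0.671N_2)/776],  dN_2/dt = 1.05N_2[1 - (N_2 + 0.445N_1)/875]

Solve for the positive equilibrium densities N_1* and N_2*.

N_1* ≈ 269, N_2* ≈ 755

Setting both brackets to zero gives the nullclines N_1 + 0.671N_2 = 776 and 0.445N_1 + N_2 = 875.
Substituting N_2 = 875 - 0.445N_1 into the first: N_1(1 - 0.671·0.445) = 776 - 0.671·875.
So N_1* = 189/0.701 = 269, and then N_2* = 875 - 0.445·269 = 755.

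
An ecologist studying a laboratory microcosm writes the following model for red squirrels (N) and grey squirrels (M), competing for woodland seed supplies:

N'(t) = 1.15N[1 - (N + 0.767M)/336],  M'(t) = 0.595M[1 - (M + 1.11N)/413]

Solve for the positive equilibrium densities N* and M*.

N* ≈ 129, M* ≈ 269

Setting both brackets to zero gives the nullclines N + 0.767M = 336 and 1.11N + M = 413.
Substituting M = 413 - 1.11N into the first: N(1 - 0.767·1.11) = 336 - 0.767·413.
So N* = 19.2/0.149 = 129, and then M* = 413 - 1.11·129 = 269.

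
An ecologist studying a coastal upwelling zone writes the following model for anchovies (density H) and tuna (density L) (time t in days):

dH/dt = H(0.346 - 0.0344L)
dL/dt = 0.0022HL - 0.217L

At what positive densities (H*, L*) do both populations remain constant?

Set dL/dt = 0 with L > 0: 0.0022H - 0.217 = 0, so H* = 0.217/0.0022 = 98.6.
Set dH/dt = 0 with H > 0: 0.346 - 0.0344L = 0, so L* = 0.346/0.0344 = 10.1.

H* ≈ 98.6, L* ≈ 10.1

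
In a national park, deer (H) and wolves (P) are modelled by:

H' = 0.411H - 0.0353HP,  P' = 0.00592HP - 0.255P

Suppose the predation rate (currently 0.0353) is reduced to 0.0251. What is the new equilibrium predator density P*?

At the interior fixed point, setting dH/dt = 0 with H > 0 fixes P* = (prey growth rate)/(HP coefficient) — independent of the other coefficients.
With the change, P* = 0.411/0.0251 = 16.4; it rises from 11.6.

P* ≈ 16.4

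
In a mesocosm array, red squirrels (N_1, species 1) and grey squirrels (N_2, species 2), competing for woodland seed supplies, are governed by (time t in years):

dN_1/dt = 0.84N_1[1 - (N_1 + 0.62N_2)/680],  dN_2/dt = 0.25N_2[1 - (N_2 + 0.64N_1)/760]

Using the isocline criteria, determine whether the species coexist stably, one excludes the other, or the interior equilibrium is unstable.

Compare the nullcline intercepts: K1/α12 = 680/0.62 = 1100 > K2 = 760; K2/α21 = 760/0.64 = 1190 > K1 = 680.
Since both inequalities hold, each species can invade when rare, so the interior equilibrium is stable.

stable coexistence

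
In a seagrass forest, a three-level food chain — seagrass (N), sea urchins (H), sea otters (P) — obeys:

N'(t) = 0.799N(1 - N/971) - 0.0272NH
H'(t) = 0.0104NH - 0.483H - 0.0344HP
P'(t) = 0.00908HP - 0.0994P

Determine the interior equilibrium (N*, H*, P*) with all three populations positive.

N* ≈ 609, H* ≈ 10.9, P* ≈ 170

From dP/dt = 0: 0.00908H* = 0.0994, so H* = 10.9.
From dN/dt = 0: 0.799(1 - N*/971) = 0.0272·10.9, giving N* = 971·(1 - 0.373) = 609.
From dH/dt = 0: 0.0104·609 - 0.483 = 0.0344P*, so P* = 5.85/0.0344 = 170.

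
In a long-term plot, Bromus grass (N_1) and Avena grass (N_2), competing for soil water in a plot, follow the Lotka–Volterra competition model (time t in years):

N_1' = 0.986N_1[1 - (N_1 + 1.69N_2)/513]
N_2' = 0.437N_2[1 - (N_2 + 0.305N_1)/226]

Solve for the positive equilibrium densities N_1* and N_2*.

Setting both brackets to zero gives the nullclines N_1 + 1.69N_2 = 513 and 0.305N_1 + N_2 = 226.
Substituting N_2 = 226 - 0.305N_1 into the first: N_1(1 - 1.69·0.305) = 513 - 1.69·226.
So N_1* = 131/0.485 = 270, and then N_2* = 226 - 0.305·270 = 144.

N_1* ≈ 270, N_2* ≈ 144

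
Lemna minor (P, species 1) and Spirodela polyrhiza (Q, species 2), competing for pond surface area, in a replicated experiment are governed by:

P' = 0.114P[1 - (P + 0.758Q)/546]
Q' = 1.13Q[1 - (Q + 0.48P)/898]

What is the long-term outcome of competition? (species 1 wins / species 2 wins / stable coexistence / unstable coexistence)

species 2 excludes species 1

Compare the nullcline intercepts: K1/α12 = 546/0.758 = 720 < K2 = 898; K2/α21 = 898/0.48 = 1870 > K1 = 546.
Since the inequalities point opposite ways, species 2 can invade but species 1 cannot.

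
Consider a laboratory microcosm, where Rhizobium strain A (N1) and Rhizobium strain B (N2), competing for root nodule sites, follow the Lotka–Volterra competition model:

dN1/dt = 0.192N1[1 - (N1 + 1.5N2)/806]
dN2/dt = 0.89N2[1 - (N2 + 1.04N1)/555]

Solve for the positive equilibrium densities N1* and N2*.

N1* ≈ 47.3, N2* ≈ 506

Setting both brackets to zero gives the nullclines N1 + 1.5N2 = 806 and 1.04N1 + N2 = 555.
Substituting N2 = 555 - 1.04N1 into the first: N1(1 - 1.5·1.04) = 806 - 1.5·555.
So N1* = -26.5/-0.56 = 47.3, and then N2* = 555 - 1.04·47.3 = 506.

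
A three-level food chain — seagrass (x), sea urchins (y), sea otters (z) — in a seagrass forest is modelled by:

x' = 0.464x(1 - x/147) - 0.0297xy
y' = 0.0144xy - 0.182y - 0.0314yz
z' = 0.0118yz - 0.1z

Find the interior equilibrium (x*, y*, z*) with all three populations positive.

From dz/dt = 0: 0.0118y* = 0.1, so y* = 8.47.
From dx/dt = 0: 0.464(1 - x*/147) = 0.0297·8.47, giving x* = 147·(1 - 0.542) = 67.3.
From dy/dt = 0: 0.0144·67.3 - 0.182 = 0.0314z*, so z* = 0.787/0.0314 = 25.

x* ≈ 67.3, y* ≈ 8.47, z* ≈ 25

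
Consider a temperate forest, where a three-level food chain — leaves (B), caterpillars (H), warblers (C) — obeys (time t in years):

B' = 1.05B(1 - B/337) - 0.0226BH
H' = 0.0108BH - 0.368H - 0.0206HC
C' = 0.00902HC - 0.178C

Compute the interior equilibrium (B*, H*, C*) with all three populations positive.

From dC/dt = 0: 0.00902H* = 0.178, so H* = 19.7.
From dB/dt = 0: 1.05(1 - B*/337) = 0.0226·19.7, giving B* = 337·(1 - 0.425) = 194.
From dH/dt = 0: 0.0108·194 - 0.368 = 0.0206C*, so C* = 1.73/0.0206 = 83.8.

B* ≈ 194, H* ≈ 19.7, C* ≈ 83.8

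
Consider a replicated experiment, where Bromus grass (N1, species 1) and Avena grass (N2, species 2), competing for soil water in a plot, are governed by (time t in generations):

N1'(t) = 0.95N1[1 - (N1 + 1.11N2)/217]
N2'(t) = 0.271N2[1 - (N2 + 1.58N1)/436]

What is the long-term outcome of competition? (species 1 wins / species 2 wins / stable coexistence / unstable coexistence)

Compare the nullcline intercepts: K1/α12 = 217/1.11 = 195 < K2 = 436; K2/α21 = 436/1.58 = 276 > K1 = 217.
Since the inequalities point opposite ways, species 2 can invade but species 1 cannot.

species 2 excludes species 1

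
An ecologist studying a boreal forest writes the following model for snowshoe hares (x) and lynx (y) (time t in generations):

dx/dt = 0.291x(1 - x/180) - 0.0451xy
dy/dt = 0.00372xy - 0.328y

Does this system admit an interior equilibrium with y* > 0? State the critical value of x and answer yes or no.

Threshold x = 88.2; K > 88.2, so yes, the predator persists.

The predator equation gives dy/dt > 0 only when x > 0.328/0.00372 = 88.2.
Without the predator, x → K = 180. Since 180 > 88.2, the predator can invade and persist.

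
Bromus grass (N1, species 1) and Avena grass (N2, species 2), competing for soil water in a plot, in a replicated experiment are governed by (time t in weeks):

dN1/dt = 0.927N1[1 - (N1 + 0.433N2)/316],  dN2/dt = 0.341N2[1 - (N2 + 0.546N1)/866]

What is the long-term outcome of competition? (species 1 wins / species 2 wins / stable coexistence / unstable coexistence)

Compare the nullcline intercepts: K1/α12 = 316/0.433 = 730 < K2 = 866; K2/α21 = 866/0.546 = 1590 > K1 = 316.
Since the inequalities point opposite ways, species 2 can invade but species 1 cannot.

species 2 excludes species 1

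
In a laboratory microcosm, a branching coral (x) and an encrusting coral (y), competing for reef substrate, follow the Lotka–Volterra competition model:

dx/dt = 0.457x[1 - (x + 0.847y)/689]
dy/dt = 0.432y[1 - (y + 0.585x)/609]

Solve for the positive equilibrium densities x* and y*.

x* ≈ 343, y* ≈ 408

Setting both brackets to zero gives the nullclines x + 0.847y = 689 and 0.585x + y = 609.
Substituting y = 609 - 0.585x into the first: x(1 - 0.847·0.585) = 689 - 0.847·609.
So x* = 173/0.505 = 343, and then y* = 609 - 0.585·343 = 408.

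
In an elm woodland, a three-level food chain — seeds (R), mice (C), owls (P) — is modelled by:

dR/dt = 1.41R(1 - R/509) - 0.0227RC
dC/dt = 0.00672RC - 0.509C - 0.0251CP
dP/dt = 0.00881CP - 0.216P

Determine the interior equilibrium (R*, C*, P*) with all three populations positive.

From dP/dt = 0: 0.00881C* = 0.216, so C* = 24.5.
From dR/dt = 0: 1.41(1 - R*/509) = 0.0227·24.5, giving R* = 509·(1 - 0.395) = 308.
From dC/dt = 0: 0.00672·308 - 0.509 = 0.0251P*, so P* = 1.56/0.0251 = 62.2.

R* ≈ 308, C* ≈ 24.5, P* ≈ 62.2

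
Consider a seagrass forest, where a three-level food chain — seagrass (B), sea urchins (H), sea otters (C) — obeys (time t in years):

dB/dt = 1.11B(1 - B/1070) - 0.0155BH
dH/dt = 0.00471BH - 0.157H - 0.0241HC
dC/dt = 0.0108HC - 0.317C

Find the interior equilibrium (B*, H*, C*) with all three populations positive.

From dC/dt = 0: 0.0108H* = 0.317, so H* = 29.4.
From dB/dt = 0: 1.11(1 - B*/1070) = 0.0155·29.4, giving B* = 1070·(1 - 0.41) = 631.
From dH/dt = 0: 0.00471·631 - 0.157 = 0.0241C*, so C* = 2.82/0.0241 = 117.

B* ≈ 631, H* ≈ 29.4, C* ≈ 117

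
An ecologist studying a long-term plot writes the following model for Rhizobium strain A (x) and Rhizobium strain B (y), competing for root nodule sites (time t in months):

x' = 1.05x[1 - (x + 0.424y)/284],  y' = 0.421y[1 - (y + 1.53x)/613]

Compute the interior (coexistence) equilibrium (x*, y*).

Setting both brackets to zero gives the nullclines x + 0.424y = 284 and 1.53x + y = 613.
Substituting y = 613 - 1.53x into the first: x(1 - 0.424·1.53) = 284 - 0.424·613.
So x* = 24.1/0.351 = 68.6, and then y* = 613 - 1.53·68.6 = 508.

x* ≈ 68.6, y* ≈ 508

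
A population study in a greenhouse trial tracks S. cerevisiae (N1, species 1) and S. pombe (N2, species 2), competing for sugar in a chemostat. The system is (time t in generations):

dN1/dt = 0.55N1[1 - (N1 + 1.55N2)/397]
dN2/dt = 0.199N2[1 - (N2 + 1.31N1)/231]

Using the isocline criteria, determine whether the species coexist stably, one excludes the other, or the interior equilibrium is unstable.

species 1 excludes species 2

Compare the nullcline intercepts: K1/α12 = 397/1.55 = 256 > K2 = 231; K2/α21 = 231/1.31 = 176 < K1 = 397.
Since the inequalities point opposite ways, species 1 can invade but species 2 cannot.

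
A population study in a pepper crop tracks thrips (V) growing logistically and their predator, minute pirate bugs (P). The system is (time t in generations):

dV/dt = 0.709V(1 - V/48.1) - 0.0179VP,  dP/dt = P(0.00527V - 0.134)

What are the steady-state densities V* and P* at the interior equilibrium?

From dP/dt = 0 with P > 0: 0.00527V* = 0.134, so V* = 25.4.
Substitute into dV/dt = 0: 0.709(1 - 25.4/48.1) = 0.0179P*.
The bracket is 0.471, giving P* = 0.334/0.0179 = 18.7.

V* ≈ 25.4, P* ≈ 18.7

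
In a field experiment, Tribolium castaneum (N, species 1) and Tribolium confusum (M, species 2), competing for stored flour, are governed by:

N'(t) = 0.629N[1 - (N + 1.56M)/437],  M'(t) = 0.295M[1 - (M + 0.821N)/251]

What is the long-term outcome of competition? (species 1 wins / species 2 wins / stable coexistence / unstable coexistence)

species 1 excludes species 2

Compare the nullcline intercepts: K1/α12 = 437/1.56 = 280 > K2 = 251; K2/α21 = 251/0.821 = 306 < K1 = 437.
Since the inequalities point opposite ways, species 1 can invade but species 2 cannot.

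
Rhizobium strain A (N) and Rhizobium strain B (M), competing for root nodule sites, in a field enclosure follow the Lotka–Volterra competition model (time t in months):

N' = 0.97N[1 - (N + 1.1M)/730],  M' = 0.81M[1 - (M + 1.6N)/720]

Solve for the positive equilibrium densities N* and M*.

N* ≈ 81.6, M* ≈ 589

Setting both brackets to zero gives the nullclines N + 1.1M = 730 and 1.6N + M = 720.
Substituting M = 720 - 1.6N into the first: N(1 - 1.1·1.6) = 730 - 1.1·720.
So N* = -62/-0.76 = 81.6, and then M* = 720 - 1.6·81.6 = 589.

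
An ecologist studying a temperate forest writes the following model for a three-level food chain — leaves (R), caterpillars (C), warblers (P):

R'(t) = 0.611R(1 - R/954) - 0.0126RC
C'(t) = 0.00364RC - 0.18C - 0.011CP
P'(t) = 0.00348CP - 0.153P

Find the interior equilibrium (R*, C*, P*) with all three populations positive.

R* ≈ 89.1, C* ≈ 44, P* ≈ 13.1

From dP/dt = 0: 0.00348C* = 0.153, so C* = 44.
From dR/dt = 0: 0.611(1 - R*/954) = 0.0126·44, giving R* = 954·(1 - 0.907) = 89.1.
From dC/dt = 0: 0.00364·89.1 - 0.18 = 0.011P*, so P* = 0.144/0.011 = 13.1.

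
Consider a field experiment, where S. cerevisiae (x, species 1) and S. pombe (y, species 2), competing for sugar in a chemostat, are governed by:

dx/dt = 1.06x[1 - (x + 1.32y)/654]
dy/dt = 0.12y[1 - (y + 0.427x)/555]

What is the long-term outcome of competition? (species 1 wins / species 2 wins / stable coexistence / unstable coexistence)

species 2 excludes species 1

Compare the nullcline intercepts: K1/α12 = 654/1.32 = 495 < K2 = 555; K2/α21 = 555/0.427 = 1300 > K1 = 654.
Since the inequalities point opposite ways, species 2 can invade but species 1 cannot.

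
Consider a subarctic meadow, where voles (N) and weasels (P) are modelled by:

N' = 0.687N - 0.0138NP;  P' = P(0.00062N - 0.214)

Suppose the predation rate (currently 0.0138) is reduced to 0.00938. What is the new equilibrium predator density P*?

P* ≈ 73.2

At the interior fixed point, setting dN/dt = 0 with N > 0 fixes P* = (prey growth rate)/(NP coefficient) — independent of the other coefficients.
With the change, P* = 0.687/0.00938 = 73.2; it rises from 49.8.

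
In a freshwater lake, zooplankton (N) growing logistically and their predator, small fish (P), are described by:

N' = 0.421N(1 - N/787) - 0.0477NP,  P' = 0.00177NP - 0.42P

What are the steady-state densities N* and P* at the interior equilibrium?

From dP/dt = 0 with P > 0: 0.00177N* = 0.42, so N* = 237.
Substitute into dN/dt = 0: 0.421(1 - 237/787) = 0.0477P*.
The bracket is 0.698, giving P* = 0.294/0.0477 = 6.16.

N* ≈ 237, P* ≈ 6.16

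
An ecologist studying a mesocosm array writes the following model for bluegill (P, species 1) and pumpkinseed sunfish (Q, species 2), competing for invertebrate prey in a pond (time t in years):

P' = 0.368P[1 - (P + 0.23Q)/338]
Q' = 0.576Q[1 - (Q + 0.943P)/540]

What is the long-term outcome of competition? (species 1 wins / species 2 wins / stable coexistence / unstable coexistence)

stable coexistence

Compare the nullcline intercepts: K1/α12 = 338/0.23 = 1470 > K2 = 540; K2/α21 = 540/0.943 = 573 > K1 = 338.
Since both inequalities hold, each species can invade when rare, so the interior equilibrium is stable.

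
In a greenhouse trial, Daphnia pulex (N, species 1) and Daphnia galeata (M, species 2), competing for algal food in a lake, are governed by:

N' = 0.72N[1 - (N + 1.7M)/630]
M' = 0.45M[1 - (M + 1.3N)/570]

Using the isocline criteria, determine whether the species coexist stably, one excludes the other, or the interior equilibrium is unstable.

Compare the nullcline intercepts: K1/α12 = 630/1.7 = 371 < K2 = 570; K2/α21 = 570/1.3 = 438 < K1 = 630.
Since both are reversed, neither can invade when rare; the interior point is a saddle.

unstable coexistence (outcome depends on initial conditions)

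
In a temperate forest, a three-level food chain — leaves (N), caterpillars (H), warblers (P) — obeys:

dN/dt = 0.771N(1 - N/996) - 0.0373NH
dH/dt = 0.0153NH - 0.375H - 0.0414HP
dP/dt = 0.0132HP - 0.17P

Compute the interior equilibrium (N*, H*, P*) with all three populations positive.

N* ≈ 375, H* ≈ 12.9, P* ≈ 130

From dP/dt = 0: 0.0132H* = 0.17, so H* = 12.9.
From dN/dt = 0: 0.771(1 - N*/996) = 0.0373·12.9, giving N* = 996·(1 - 0.623) = 375.
From dH/dt = 0: 0.0153·375 - 0.375 = 0.0414P*, so P* = 5.37/0.0414 = 130.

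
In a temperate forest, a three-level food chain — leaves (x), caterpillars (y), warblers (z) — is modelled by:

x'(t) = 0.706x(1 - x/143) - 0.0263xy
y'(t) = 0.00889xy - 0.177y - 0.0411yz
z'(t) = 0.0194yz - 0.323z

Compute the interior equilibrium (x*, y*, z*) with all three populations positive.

From dz/dt = 0: 0.0194y* = 0.323, so y* = 16.6.
From dx/dt = 0: 0.706(1 - x*/143) = 0.0263·16.6, giving x* = 143·(1 - 0.62) = 54.3.
From dy/dt = 0: 0.00889·54.3 - 0.177 = 0.0411z*, so z* = 0.306/0.0411 = 7.44.

x* ≈ 54.3, y* ≈ 16.6, z* ≈ 7.44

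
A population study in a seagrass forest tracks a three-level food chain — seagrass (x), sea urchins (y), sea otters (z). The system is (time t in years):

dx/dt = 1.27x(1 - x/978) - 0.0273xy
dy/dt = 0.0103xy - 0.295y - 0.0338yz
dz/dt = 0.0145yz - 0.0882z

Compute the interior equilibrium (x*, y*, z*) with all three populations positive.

x* ≈ 850, y* ≈ 6.08, z* ≈ 250

From dz/dt = 0: 0.0145y* = 0.0882, so y* = 6.08.
From dx/dt = 0: 1.27(1 - x*/978) = 0.0273·6.08, giving x* = 978·(1 - 0.131) = 850.
From dy/dt = 0: 0.0103·850 - 0.295 = 0.0338z*, so z* = 8.46/0.0338 = 250.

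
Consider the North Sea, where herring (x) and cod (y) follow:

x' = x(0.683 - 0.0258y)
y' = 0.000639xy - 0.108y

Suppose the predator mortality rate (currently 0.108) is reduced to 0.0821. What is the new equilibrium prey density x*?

At the interior fixed point, setting dy/dt = 0 with y > 0 fixes x* = (predator death rate)/(xy coefficient) — independent of the other coefficients.
With the change, x* = 0.0821/0.000639 = 128; it falls from 169.

x* ≈ 128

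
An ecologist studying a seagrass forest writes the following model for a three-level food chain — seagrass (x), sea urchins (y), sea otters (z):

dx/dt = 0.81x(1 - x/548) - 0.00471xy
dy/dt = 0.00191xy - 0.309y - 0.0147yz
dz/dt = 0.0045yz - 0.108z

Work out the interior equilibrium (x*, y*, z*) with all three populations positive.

x* ≈ 472, y* ≈ 24, z* ≈ 40.2

From dz/dt = 0: 0.0045y* = 0.108, so y* = 24.
From dx/dt = 0: 0.81(1 - x*/548) = 0.00471·24, giving x* = 548·(1 - 0.14) = 472.
From dy/dt = 0: 0.00191·472 - 0.309 = 0.0147z*, so z* = 0.592/0.0147 = 40.2.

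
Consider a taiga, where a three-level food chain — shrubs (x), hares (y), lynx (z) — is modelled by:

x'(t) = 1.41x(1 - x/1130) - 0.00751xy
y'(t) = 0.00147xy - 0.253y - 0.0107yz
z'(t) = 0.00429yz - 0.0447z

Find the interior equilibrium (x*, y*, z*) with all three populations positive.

From dz/dt = 0: 0.00429y* = 0.0447, so y* = 10.4.
From dx/dt = 0: 1.41(1 - x*/1130) = 0.00751·10.4, giving x* = 1130·(1 - 0.0555) = 1070.
From dy/dt = 0: 0.00147·1070 - 0.253 = 0.0107z*, so z* = 1.32/0.0107 = 123.

x* ≈ 1070, y* ≈ 10.4, z* ≈ 123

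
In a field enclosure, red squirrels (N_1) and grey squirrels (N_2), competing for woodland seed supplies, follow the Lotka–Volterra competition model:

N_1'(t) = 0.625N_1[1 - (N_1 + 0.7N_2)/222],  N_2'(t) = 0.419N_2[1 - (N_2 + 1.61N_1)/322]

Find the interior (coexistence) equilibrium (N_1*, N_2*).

Setting both brackets to zero gives the nullclines N_1 + 0.7N_2 = 222 and 1.61N_1 + N_2 = 322.
Substituting N_2 = 322 - 1.61N_1 into the first: N_1(1 - 0.7·1.61) = 222 - 0.7·322.
So N_1* = -3.4/-0.127 = 26.8, and then N_2* = 322 - 1.61·26.8 = 279.

N_1* ≈ 26.8, N_2* ≈ 279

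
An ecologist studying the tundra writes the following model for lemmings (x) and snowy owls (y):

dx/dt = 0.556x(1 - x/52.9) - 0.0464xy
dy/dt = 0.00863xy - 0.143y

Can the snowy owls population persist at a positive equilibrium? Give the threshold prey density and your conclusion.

Threshold x = 16.6; K > 16.6, so yes, the predator persists.

The predator equation gives dy/dt > 0 only when x > 0.143/0.00863 = 16.6.
Without the predator, x → K = 52.9. Since 52.9 > 16.6, the predator can invade and persist.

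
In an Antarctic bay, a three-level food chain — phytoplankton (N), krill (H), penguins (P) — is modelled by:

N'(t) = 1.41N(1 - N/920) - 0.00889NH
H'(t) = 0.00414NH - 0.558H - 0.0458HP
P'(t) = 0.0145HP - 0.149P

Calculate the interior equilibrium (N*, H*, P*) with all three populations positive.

From dP/dt = 0: 0.0145H* = 0.149, so H* = 10.3.
From dN/dt = 0: 1.41(1 - N*/920) = 0.00889·10.3, giving N* = 920·(1 - 0.0648) = 860.
From dH/dt = 0: 0.00414·860 - 0.558 = 0.0458P*, so P* = 3/0.0458 = 65.6.

N* ≈ 860, H* ≈ 10.3, P* ≈ 65.6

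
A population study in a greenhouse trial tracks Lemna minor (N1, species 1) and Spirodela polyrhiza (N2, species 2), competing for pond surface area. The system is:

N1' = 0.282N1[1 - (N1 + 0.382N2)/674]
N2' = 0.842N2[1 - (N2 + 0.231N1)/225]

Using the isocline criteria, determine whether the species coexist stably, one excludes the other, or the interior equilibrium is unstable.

Compare the nullcline intercepts: K1/α12 = 674/0.382 = 1760 > K2 = 225; K2/α21 = 225/0.231 = 974 > K1 = 674.
Since both inequalities hold, each species can invade when rare, so the interior equilibrium is stable.

stable coexistence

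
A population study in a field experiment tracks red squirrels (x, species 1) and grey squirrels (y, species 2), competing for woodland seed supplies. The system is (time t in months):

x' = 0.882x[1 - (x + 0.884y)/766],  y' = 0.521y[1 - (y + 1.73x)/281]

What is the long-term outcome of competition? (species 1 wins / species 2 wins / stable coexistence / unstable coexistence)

Compare the nullcline intercepts: K1/α12 = 766/0.884 = 867 > K2 = 281; K2/α21 = 281/1.73 = 162 < K1 = 766.
Since the inequalities point opposite ways, species 1 can invade but species 2 cannot.

species 1 excludes species 2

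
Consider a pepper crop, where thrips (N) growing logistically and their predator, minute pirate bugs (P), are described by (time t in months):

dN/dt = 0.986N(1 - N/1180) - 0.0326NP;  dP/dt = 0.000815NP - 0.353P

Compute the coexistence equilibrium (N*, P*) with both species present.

From dP/dt = 0 with P > 0: 0.000815N* = 0.353, so N* = 433.
Substitute into dN/dt = 0: 0.986(1 - 433/1180) = 0.0326P*.
The bracket is 0.633, giving P* = 0.624/0.0326 = 19.1.

N* ≈ 433, P* ≈ 19.1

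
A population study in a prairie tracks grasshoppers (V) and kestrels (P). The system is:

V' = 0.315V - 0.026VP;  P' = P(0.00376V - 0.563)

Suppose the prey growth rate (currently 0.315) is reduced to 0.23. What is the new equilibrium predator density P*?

P* ≈ 8.85

At the interior fixed point, setting dV/dt = 0 with V > 0 fixes P* = (prey growth rate)/(VP coefficient) — independent of the other coefficients.
With the change, P* = 0.23/0.026 = 8.85; it falls from 12.1.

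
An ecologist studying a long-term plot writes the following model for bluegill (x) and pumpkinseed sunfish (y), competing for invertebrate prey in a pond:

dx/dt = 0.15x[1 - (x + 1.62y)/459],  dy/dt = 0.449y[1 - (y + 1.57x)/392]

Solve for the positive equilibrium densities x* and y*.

x* ≈ 114, y* ≈ 213

Setting both brackets to zero gives the nullclines x + 1.62y = 459 and 1.57x + y = 392.
Substituting y = 392 - 1.57x into the first: x(1 - 1.62·1.57) = 459 - 1.62·392.
So x* = -176/-1.54 = 114, and then y* = 392 - 1.57·114 = 213.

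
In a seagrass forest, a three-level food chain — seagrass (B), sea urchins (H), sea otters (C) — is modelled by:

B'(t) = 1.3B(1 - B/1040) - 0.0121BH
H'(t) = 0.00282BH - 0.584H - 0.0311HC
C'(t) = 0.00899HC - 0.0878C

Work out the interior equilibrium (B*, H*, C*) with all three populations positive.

B* ≈ 945, H* ≈ 9.77, C* ≈ 67

From dC/dt = 0: 0.00899H* = 0.0878, so H* = 9.77.
From dB/dt = 0: 1.3(1 - B*/1040) = 0.0121·9.77, giving B* = 1040·(1 - 0.0909) = 945.
From dH/dt = 0: 0.00282·945 - 0.584 = 0.0311C*, so C* = 2.08/0.0311 = 67.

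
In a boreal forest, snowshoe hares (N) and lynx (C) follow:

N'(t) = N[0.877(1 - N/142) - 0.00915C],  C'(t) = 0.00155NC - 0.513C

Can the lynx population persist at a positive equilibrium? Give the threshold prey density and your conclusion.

The predator equation gives dC/dt > 0 only when N > 0.513/0.00155 = 331.
Without the predator, N → K = 142. Since 142 < 331, the predator cannot invade.

Threshold N = 331; K < 331, so no, the predator goes extinct.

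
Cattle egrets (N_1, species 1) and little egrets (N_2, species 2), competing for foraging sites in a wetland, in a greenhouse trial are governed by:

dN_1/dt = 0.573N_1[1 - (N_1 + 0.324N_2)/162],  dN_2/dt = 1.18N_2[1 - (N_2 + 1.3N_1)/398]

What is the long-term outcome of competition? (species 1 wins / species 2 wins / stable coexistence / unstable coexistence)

stable coexistence

Compare the nullcline intercepts: K1/α12 = 162/0.324 = 500 > K2 = 398; K2/α21 = 398/1.3 = 306 > K1 = 162.
Since both inequalities hold, each species can invade when rare, so the interior equilibrium is stable.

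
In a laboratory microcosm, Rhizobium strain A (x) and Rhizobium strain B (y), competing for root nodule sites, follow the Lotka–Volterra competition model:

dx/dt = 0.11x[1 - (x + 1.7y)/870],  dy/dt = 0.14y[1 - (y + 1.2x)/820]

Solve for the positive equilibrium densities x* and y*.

Setting both brackets to zero gives the nullclines x + 1.7y = 870 and 1.2x + y = 820.
Substituting y = 820 - 1.2x into the first: x(1 - 1.7·1.2) = 870 - 1.7·820.
So x* = -524/-1.04 = 504, and then y* = 820 - 1.2·504 = 215.

x* ≈ 504, y* ≈ 215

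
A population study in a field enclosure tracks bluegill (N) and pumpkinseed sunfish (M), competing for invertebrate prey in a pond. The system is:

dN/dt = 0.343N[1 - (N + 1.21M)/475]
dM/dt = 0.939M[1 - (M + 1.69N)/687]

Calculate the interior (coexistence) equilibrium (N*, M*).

Setting both brackets to zero gives the nullclines N + 1.21M = 475 and 1.69N + M = 687.
Substituting M = 687 - 1.69N into the first: N(1 - 1.21·1.69) = 475 - 1.21·687.
So N* = -356/-1.04 = 341, and then M* = 687 - 1.69·341 = 111.

N* ≈ 341, M* ≈ 111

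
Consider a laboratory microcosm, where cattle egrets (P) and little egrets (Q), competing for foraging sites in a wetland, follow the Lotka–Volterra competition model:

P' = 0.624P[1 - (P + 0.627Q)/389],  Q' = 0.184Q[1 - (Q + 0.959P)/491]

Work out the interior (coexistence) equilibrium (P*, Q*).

Setting both brackets to zero gives the nullclines P + 0.627Q = 389 and 0.959P + Q = 491.
Substituting Q = 491 - 0.959P into the first: P(1 - 0.627·0.959) = 389 - 0.627·491.
So P* = 81.1/0.399 = 204, and then Q* = 491 - 0.959·204 = 296.

P* ≈ 204, Q* ≈ 296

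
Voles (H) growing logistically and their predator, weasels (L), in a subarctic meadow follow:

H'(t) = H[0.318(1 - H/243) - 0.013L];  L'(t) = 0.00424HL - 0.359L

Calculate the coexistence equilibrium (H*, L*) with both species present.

From dL/dt = 0 with L > 0: 0.00424H* = 0.359, so H* = 84.7.
Substitute into dH/dt = 0: 0.318(1 - 84.7/243) = 0.013L*.
The bracket is 0.652, giving L* = 0.207/0.013 = 15.9.

H* ≈ 84.7, L* ≈ 15.9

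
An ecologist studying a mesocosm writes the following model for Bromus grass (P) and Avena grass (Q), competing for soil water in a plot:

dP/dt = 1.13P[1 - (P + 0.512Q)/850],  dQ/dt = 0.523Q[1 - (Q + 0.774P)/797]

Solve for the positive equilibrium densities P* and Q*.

Setting both brackets to zero gives the nullclines P + 0.512Q = 850 and 0.774P + Q = 797.
Substituting Q = 797 - 0.774P into the first: P(1 - 0.512·0.774) = 850 - 0.512·797.
So P* = 442/0.604 = 732, and then Q* = 797 - 0.774·732 = 230.

P* ≈ 732, Q* ≈ 230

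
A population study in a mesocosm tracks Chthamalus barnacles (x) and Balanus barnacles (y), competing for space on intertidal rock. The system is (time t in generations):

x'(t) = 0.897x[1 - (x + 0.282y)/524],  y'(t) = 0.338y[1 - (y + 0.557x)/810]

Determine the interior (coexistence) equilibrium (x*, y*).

Setting both brackets to zero gives the nullclines x + 0.282y = 524 and 0.557x + y = 810.
Substituting y = 810 - 0.557x into the first: x(1 - 0.282·0.557) = 524 - 0.282·810.
So x* = 296/0.843 = 351, and then y* = 810 - 0.557·351 = 615.

x* ≈ 351, y* ≈ 615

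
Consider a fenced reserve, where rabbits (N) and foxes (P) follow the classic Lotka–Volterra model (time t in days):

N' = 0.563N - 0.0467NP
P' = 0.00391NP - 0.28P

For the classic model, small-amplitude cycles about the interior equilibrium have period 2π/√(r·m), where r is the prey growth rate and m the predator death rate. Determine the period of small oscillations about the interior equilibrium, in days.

T ≈ 15.8 days

Here r = 0.563 and m = 0.28, so r·m = 0.158.
ω = √0.158 = 0.397 per day, hence T = 2π/ω ≈ 15.8 days.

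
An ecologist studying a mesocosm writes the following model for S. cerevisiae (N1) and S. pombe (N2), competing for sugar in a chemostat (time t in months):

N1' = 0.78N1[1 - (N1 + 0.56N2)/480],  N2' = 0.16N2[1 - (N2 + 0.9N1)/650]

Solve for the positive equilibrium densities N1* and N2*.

Setting both brackets to zero gives the nullclines N1 + 0.56N2 = 480 and 0.9N1 + N2 = 650.
Substituting N2 = 650 - 0.9N1 into the first: N1(1 - 0.56·0.9) = 480 - 0.56·650.
So N1* = 116/0.496 = 234, and then N2* = 650 - 0.9·234 = 440.

N1* ≈ 234, N2* ≈ 440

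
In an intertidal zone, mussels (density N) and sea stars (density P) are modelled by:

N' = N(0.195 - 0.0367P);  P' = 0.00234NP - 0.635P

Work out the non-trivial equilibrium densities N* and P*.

N* ≈ 271, P* ≈ 5.31

Set dP/dt = 0 with P > 0: 0.00234N - 0.635 = 0, so N* = 0.635/0.00234 = 271.
Set dN/dt = 0 with N > 0: 0.195 - 0.0367P = 0, so P* = 0.195/0.0367 = 5.31.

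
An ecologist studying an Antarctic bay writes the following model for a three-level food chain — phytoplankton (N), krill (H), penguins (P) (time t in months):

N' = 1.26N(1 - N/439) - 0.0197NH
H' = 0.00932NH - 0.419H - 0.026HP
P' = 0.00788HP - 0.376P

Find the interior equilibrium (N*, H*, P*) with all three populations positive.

N* ≈ 111, H* ≈ 47.7, P* ≈ 23.9

From dP/dt = 0: 0.00788H* = 0.376, so H* = 47.7.
From dN/dt = 0: 1.26(1 - N*/439) = 0.0197·47.7, giving N* = 439·(1 - 0.746) = 111.
From dH/dt = 0: 0.00932·111 - 0.419 = 0.026P*, so P* = 0.62/0.026 = 23.9.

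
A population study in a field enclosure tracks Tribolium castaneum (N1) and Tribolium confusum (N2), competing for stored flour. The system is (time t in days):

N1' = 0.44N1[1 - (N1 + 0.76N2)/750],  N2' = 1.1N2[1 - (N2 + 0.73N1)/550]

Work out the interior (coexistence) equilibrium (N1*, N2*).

Setting both brackets to zero gives the nullclines N1 + 0.76N2 = 750 and 0.73N1 + N2 = 550.
Substituting N2 = 550 - 0.73N1 into the first: N1(1 - 0.76·0.73) = 750 - 0.76·550.
So N1* = 332/0.445 = 746, and then N2* = 550 - 0.73·746 = 5.62.

N1* ≈ 746, N2* ≈ 5.62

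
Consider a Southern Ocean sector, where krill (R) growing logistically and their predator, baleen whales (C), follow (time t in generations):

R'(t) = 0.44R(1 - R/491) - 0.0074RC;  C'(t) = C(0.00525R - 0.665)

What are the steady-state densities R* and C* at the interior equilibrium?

R* ≈ 127, C* ≈ 44.1

From dC/dt = 0 with C > 0: 0.00525R* = 0.665, so R* = 127.
Substitute into dR/dt = 0: 0.44(1 - 127/491) = 0.0074C*.
The bracket is 0.742, giving C* = 0.326/0.0074 = 44.1.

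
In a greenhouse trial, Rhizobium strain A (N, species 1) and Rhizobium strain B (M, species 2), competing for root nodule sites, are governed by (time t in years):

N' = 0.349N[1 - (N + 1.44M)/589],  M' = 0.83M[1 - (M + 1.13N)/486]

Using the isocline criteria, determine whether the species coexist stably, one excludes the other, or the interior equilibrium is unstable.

unstable coexistence (outcome depends on initial conditions)

Compare the nullcline intercepts: K1/α12 = 589/1.44 = 409 < K2 = 486; K2/α21 = 486/1.13 = 430 < K1 = 589.
Since both are reversed, neither can invade when rare; the interior point is a saddle.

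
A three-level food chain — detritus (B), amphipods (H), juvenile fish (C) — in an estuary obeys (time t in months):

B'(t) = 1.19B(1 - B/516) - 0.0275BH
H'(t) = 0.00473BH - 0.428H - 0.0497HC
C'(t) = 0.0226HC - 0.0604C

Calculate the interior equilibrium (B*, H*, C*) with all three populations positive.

B* ≈ 484, H* ≈ 2.67, C* ≈ 37.5

From dC/dt = 0: 0.0226H* = 0.0604, so H* = 2.67.
From dB/dt = 0: 1.19(1 - B*/516) = 0.0275·2.67, giving B* = 516·(1 - 0.0618) = 484.
From dH/dt = 0: 0.00473·484 - 0.428 = 0.0497C*, so C* = 1.86/0.0497 = 37.5.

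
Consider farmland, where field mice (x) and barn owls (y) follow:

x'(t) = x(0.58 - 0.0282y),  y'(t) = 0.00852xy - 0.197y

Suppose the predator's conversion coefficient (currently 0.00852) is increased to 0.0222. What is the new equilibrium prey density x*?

At the interior fixed point, setting dy/dt = 0 with y > 0 fixes x* = (predator death rate)/(xy coefficient) — independent of the other coefficients.
With the change, x* = 0.197/0.0222 = 8.87; it falls from 23.1.

x* ≈ 8.87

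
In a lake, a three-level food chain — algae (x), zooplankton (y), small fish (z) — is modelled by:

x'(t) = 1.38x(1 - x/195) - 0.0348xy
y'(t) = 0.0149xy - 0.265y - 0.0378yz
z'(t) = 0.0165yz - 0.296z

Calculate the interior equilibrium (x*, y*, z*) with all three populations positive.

From dz/dt = 0: 0.0165y* = 0.296, so y* = 17.9.
From dx/dt = 0: 1.38(1 - x*/195) = 0.0348·17.9, giving x* = 195·(1 - 0.452) = 107.
From dy/dt = 0: 0.0149·107 - 0.265 = 0.0378z*, so z* = 1.33/0.0378 = 35.1.

x* ≈ 107, y* ≈ 17.9, z* ≈ 35.1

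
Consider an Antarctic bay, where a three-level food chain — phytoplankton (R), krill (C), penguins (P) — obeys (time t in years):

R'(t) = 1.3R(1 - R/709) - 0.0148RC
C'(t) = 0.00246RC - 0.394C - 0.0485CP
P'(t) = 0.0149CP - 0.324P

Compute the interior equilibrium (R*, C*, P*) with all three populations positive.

R* ≈ 533, C* ≈ 21.7, P* ≈ 18.9

From dP/dt = 0: 0.0149C* = 0.324, so C* = 21.7.
From dR/dt = 0: 1.3(1 - R*/709) = 0.0148·21.7, giving R* = 709·(1 - 0.248) = 533.
From dC/dt = 0: 0.00246·533 - 0.394 = 0.0485P*, so P* = 0.918/0.0485 = 18.9.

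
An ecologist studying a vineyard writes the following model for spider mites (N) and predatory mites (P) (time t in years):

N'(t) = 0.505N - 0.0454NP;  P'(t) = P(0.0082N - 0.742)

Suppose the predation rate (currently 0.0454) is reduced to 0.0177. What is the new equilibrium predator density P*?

At the interior fixed point, setting dN/dt = 0 with N > 0 fixes P* = (prey growth rate)/(NP coefficient) — independent of the other coefficients.
With the change, P* = 0.505/0.0177 = 28.5; it rises from 11.1.

P* ≈ 28.5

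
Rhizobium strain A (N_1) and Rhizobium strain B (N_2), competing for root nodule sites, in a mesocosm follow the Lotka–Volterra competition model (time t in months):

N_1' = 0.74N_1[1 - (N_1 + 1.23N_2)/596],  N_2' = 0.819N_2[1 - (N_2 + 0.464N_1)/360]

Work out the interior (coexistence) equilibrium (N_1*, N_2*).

Setting both brackets to zero gives the nullclines N_1 + 1.23N_2 = 596 and 0.464N_1 + N_2 = 360.
Substituting N_2 = 360 - 0.464N_1 into the first: N_1(1 - 1.23·0.464) = 596 - 1.23·360.
So N_1* = 153/0.429 = 357, and then N_2* = 360 - 0.464·357 = 194.

N_1* ≈ 357, N_2* ≈ 194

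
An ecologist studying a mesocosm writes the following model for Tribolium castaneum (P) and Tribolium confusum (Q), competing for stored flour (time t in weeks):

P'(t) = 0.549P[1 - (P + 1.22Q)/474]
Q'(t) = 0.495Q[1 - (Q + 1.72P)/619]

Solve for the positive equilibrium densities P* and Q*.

P* ≈ 256, Q* ≈ 179

Setting both brackets to zero gives the nullclines P + 1.22Q = 474 and 1.72P + Q = 619.
Substituting Q = 619 - 1.72P into the first: P(1 - 1.22·1.72) = 474 - 1.22·619.
So P* = -281/-1.1 = 256, and then Q* = 619 - 1.72·256 = 179.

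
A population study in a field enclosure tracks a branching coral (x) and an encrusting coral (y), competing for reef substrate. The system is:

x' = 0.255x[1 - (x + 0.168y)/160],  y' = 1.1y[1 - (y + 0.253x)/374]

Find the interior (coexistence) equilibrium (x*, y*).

x* ≈ 101, y* ≈ 348

Setting both brackets to zero gives the nullclines x + 0.168y = 160 and 0.253x + y = 374.
Substituting y = 374 - 0.253x into the first: x(1 - 0.168·0.253) = 160 - 0.168·374.
So x* = 97.2/0.957 = 101, and then y* = 374 - 0.253·101 = 348.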